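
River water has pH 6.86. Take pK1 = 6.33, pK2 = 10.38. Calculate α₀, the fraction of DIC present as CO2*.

α₀ = 1 / (1 + K1/[H⁺] + K1K2/[H⁺]²) = 1 / (1 + 10^+0.53 + 10^-2.99)
   = 1 / (1 + 3.3884 + 0.0010233) = 1/4.3895 = 0.2278

α₀ = 0.228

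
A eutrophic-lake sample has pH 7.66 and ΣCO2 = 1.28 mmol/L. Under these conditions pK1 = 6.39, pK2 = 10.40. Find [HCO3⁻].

α₁ = 1 / (1 + [H⁺]/K1 + K2/[H⁺]) = 1 / (1 + 10^-1.27 + 10^-2.74)
   = 1 / (1 + 0.053703 + 0.0018197) = 1/1.0555 = 0.9474
[HCO3⁻] = α₁ × DIC = 0.9474 × 1.28 = 1.21 mmol/L

[HCO3⁻] = 1.21 mmol/L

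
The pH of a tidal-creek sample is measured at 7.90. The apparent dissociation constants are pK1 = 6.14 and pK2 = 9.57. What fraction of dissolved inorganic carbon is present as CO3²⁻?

α₂ = 0.0206

α₂ = 1 / (1 + [H⁺]/K2 + [H⁺]²/(K1K2)) = 1 / (1 + 10^+1.67 + 10^-0.09)
   = 1 / (1 + 46.774 + 0.81283) = 1/48.586 = 0.02058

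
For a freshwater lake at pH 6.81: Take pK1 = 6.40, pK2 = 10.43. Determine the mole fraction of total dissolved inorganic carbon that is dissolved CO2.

α₀ = 0.280

α₀ = 1 / (1 + K1/[H⁺] + K1K2/[H⁺]²) = 1 / (1 + 10^+0.41 + 10^-3.21)
   = 1 / (1 + 2.5704 + 0.00061660) = 1/3.5710 = 0.2800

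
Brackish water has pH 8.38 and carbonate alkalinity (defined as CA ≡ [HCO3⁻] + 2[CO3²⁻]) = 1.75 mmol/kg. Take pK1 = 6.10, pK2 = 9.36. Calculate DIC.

DIC = 1.61 mmol/kg

CA = [HCO3⁻] + 2[CO3²⁻] = (α₁ + 2α₂)·DIC
At pH 8.38: [H⁺]/K1 = 10^-2.28 = 0.0052481, K2/[H⁺] = 10^-0.98 = 0.10471
α₁ = 1/(1 + 0.0052481 + 0.10471) = 1/1.1100 = 0.9009; α₂ = α₁·K2/[H⁺] = 0.09434
α₁ + 2α₂ = 1.0896
DIC = CA / (α₁ + 2α₂) = 1.75 / 1.0896 = 1.61 mmol/kg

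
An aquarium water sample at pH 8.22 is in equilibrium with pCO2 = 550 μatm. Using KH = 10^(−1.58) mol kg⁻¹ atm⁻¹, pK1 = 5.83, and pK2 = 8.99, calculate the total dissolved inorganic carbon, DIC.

DIC = 4.17 mmol/kg

[CO2*] = KH · pCO2 = 10^(−1.58) × 550×10^-6 = 1.447×10^-5 mol/kg
α₀ = 1/(1 + K1/[H⁺] + K1K2/[H⁺]²) = 1/(1 + 10^+2.39 + 10^+1.62) = 0.003470
DIC = [CO2*]/α₀ = 1.447×10^-5 / 0.003470 = 4.17 mmol/kg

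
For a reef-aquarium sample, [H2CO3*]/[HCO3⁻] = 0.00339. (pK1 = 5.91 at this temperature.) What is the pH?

From K1 = [H⁺][HCO3⁻]/[H2CO3*]:  pH = pK1 − log₁₀([H2CO3*]/[HCO3⁻])
log₁₀(0.00339) = -2.470
pH = 5.91 − (-2.470) = 8.38

pH = 8.38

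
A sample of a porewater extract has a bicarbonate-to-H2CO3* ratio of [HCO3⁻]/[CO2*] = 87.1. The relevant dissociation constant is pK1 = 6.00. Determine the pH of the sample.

pH = 7.94

From K1 = [H⁺][HCO3⁻]/[CO2*]:  pH = pK1 + log₁₀([HCO3⁻]/[CO2*])
log₁₀(87.1) = +1.940
pH = 6.00 + (+1.940) = 7.94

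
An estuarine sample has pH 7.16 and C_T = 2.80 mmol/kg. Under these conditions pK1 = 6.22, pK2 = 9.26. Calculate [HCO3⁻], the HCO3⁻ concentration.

[HCO3⁻] = 2.49 mmol/kg

α₁ = 1 / (1 + [H⁺]/K1 + K2/[H⁺]) = 1 / (1 + 10^-0.94 + 10^-2.10)
   = 1 / (1 + 0.11482 + 0.0079433) = 1/1.1228 = 0.8907
[HCO3⁻] = α₁ × DIC = 0.8907 × 2.80 = 2.49 mmol/kg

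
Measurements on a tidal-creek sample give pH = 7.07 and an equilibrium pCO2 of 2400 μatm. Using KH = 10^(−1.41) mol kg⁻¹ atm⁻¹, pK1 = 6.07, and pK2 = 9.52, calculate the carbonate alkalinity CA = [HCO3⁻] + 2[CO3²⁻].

CA = 0.940 mmol/kg

[CO2*] = KH · pCO2 = 10^(−1.41) × 2400×10^-6 = 9.337×10^-5 mol/kg
α₀ = 1/(1 + K1/[H⁺] + K1K2/[H⁺]²) = 1/(1 + 10^+1.00 + 10^-1.45) = 0.09062
DIC = [CO2*]/α₀ = 9.337×10^-5 / 0.09062 = 1.030 mmol/kg
CA = (α₁ + 2α₂)·DIC = (0.9062 + 2×0.003215) × 1.030 = 0.940 mmol/kg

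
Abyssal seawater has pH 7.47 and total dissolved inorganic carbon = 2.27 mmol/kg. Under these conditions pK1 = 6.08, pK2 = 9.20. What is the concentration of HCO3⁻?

α₁ = 1 / (1 + [H⁺]/K1 + K2/[H⁺]) = 1 / (1 + 10^-1.39 + 10^-1.73)
   = 1 / (1 + 0.040738 + 0.018621) = 1/1.0594 = 0.9440
[HCO3⁻] = α₁ × DIC = 0.9440 × 2.27 = 2.14 mmol/kg

[HCO3⁻] = 2.14 mmol/kg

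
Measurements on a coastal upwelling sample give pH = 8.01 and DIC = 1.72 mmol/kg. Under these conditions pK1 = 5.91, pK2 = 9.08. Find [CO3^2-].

α₂ = 1 / (1 + [H⁺]/K2 + [H⁺]²/(K1K2)) = 1 / (1 + 10^+1.07 + 10^-1.03)
   = 1 / (1 + 11.749 + 0.093325) = 1/12.842 = 0.07787
[CO3²⁻] = α₂ × DIC = 0.07787 × 1.72 = 0.134 mmol/kg

[CO3²⁻] = 0.134 mmol/kg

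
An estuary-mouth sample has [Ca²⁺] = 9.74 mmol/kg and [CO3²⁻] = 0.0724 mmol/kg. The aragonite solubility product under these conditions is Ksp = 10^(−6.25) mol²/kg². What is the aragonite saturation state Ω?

Ksp = 10^(−6.25) = 5.623×10^-7
Ω = [Ca²⁺][CO3²⁻]/Ksp = (9.74×10^-3)(0.0724×10^-3) / 5.623×10^-7 = 1.25

Ω = 1.25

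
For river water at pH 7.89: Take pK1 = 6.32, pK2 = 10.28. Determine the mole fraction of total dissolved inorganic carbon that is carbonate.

α₂ = 0.00395

α₂ = 1 / (1 + [H⁺]/K2 + [H⁺]²/(K1K2)) = 1 / (1 + 10^+2.39 + 10^+0.82)
   = 1 / (1 + 245.47 + 6.6069) = 1/253.08 = 0.003951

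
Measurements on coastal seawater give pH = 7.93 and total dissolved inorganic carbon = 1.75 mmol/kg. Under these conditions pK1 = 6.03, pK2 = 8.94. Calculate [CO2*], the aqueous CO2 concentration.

[CO2*] = 19.8 μmol/kg

α₀ = 1 / (1 + K1/[H⁺] + K1K2/[H⁺]²) = 1 / (1 + 10^+1.90 + 10^+0.89)
   = 1 / (1 + 79.433 + 7.7625) = 1/88.195 = 0.01134
[CO2*] = α₀ × DIC = 0.01134 × 1.75 = 0.0198 mmol/kg = 19.8 μmol/kg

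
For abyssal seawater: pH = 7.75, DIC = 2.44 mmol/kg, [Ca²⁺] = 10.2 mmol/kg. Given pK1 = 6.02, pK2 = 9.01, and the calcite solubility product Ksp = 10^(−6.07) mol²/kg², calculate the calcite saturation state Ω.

Ω = 1.50

α₂ = 1 / (1 + [H⁺]/K2 + [H⁺]²/(K1K2)) = 1 / (1 + 10^+1.26 + 10^-0.47)
   = 1 / (1 + 18.197 + 0.33884) = 1/19.536 = 0.05119
[CO3²⁻] = α₂ × DIC = 0.05119 × 2.44 = 0.1249 mmol/kg
Ksp = 10^(−6.07) = 8.511×10^-7
Ω = [Ca²⁺][CO3²⁻]/Ksp = (10.2×10^-3)(1.249×10^-4) / 8.511×10^-7 = 1.50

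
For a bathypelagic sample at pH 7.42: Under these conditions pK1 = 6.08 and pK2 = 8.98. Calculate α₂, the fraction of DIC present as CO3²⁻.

α₂ = 0.0257

α₂ = 1 / (1 + [H⁺]/K2 + [H⁺]²/(K1K2)) = 1 / (1 + 10^+1.56 + 10^+0.22)
   = 1 / (1 + 36.308 + 1.6596) = 1/38.967 = 0.02566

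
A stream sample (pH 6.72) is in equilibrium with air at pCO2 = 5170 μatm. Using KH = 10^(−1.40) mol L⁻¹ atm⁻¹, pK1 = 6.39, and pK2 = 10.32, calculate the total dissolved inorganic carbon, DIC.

[CO2*] = KH · pCO2 = 10^(−1.40) × 5170×10^-6 = 2.058×10^-4 mol/L
α₀ = 1/(1 + K1/[H⁺] + K1K2/[H⁺]²) = 1/(1 + 10^+0.33 + 10^-3.27) = 0.3186
DIC = [CO2*]/α₀ = 2.058×10^-4 / 0.3186 = 0.646 mmol/L

DIC = 0.646 mmol/L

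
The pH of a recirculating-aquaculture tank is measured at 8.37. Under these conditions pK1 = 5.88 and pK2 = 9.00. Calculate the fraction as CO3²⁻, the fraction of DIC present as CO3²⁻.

α₂ = 1 / (1 + [H⁺]/K2 + [H⁺]²/(K1K2)) = 1 / (1 + 10^+0.63 + 10^-1.86)
   = 1 / (1 + 4.2658 + 0.013804) = 1/5.2796 = 0.1894

α₂ = 0.189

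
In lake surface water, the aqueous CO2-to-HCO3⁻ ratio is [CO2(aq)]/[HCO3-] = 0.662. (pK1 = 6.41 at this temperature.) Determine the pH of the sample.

From K1 = [H⁺][HCO3-]/[CO2(aq)]:  pH = pK1 − log₁₀([CO2(aq)]/[HCO3-])
log₁₀(0.662) = -0.179
pH = 6.41 − (-0.179) = 6.59

pH = 6.59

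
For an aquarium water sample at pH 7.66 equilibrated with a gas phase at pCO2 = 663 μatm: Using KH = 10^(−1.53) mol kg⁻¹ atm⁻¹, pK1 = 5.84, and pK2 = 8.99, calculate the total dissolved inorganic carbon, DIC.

[CO2*] = KH · pCO2 = 10^(−1.53) × 663×10^-6 = 1.957×10^-5 mol/kg
α₀ = 1/(1 + K1/[H⁺] + K1K2/[H⁺]²) = 1/(1 + 10^+1.82 + 10^+0.49) = 0.01425
DIC = [CO2*]/α₀ = 1.957×10^-5 / 0.01425 = 1.37 mmol/kg

DIC = 1.37 mmol/kg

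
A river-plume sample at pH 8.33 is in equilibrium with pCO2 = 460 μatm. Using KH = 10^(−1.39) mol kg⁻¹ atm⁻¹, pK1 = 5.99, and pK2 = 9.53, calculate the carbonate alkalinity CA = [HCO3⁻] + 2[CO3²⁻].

[CO2*] = KH · pCO2 = 10^(−1.39) × 460×10^-6 = 1.874×10^-5 mol/kg
α₀ = 1/(1 + K1/[H⁺] + K1K2/[H⁺]²) = 1/(1 + 10^+2.34 + 10^+1.14) = 0.004281
DIC = [CO2*]/α₀ = 1.874×10^-5 / 0.004281 = 4.377 mmol/kg
CA = (α₁ + 2α₂)·DIC = (0.9366 + 2×0.05910) × 4.377 = 4.62 mmol/kg

CA = 4.62 mmol/kg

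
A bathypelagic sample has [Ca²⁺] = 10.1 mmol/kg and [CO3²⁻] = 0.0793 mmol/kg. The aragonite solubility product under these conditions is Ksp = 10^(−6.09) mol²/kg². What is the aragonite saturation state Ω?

Ω = 0.985

Ksp = 10^(−6.09) = 8.128×10^-7
Ω = [Ca²⁺][CO3²⁻]/Ksp = (10.1×10^-3)(0.0793×10^-3) / 8.128×10^-7 = 0.985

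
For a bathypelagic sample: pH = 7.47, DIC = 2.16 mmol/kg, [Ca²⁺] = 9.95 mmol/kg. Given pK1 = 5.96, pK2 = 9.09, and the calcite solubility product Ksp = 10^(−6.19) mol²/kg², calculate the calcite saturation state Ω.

α₂ = 1 / (1 + [H⁺]/K2 + [H⁺]²/(K1K2)) = 1 / (1 + 10^+1.62 + 10^+0.11)
   = 1 / (1 + 41.687 + 1.2882) = 1/43.975 = 0.02274
[CO3²⁻] = α₂ × DIC = 0.02274 × 2.16 = 0.04912 mmol/kg
Ksp = 10^(−6.19) = 6.457×10^-7
Ω = [Ca²⁺][CO3²⁻]/Ksp = (9.95×10^-3)(4.912×10^-5) / 6.457×10^-7 = 0.757

Ω = 0.757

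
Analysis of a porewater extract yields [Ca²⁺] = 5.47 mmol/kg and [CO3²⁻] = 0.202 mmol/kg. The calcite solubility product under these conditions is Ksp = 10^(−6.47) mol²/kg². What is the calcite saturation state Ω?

Ω = 3.26

Ksp = 10^(−6.47) = 3.388×10^-7
Ω = [Ca²⁺][CO3²⁻]/Ksp = (5.47×10^-3)(0.202×10^-3) / 3.388×10^-7 = 3.26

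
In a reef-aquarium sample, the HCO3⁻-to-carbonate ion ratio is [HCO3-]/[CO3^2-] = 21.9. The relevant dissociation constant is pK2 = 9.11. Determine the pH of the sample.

From K2 = [H⁺][CO3^2-]/[HCO3-]:  pH = pK2 − log₁₀([HCO3-]/[CO3^2-])
log₁₀(21.9) = +1.340
pH = 9.11 − (+1.340) = 7.77

pH = 7.77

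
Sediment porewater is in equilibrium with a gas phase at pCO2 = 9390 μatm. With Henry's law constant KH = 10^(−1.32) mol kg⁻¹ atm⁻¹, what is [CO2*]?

KH = 10^(−1.32) = 4.786×10^-2 mol kg⁻¹ atm⁻¹
[CO2*] = KH · pCO2 = 4.786×10^-2 × 9390×10^-6 atm = 4.49×10^-4 mol/kg

[CO2*] = 449 μmol/kg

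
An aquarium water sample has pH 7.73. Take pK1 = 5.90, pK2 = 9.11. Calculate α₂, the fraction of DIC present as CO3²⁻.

α₂ = 1 / (1 + [H⁺]/K2 + [H⁺]²/(K1K2)) = 1 / (1 + 10^+1.38 + 10^-0.45)
   = 1 / (1 + 23.988 + 0.35481) = 1/25.343 = 0.03946

α₂ = 0.0395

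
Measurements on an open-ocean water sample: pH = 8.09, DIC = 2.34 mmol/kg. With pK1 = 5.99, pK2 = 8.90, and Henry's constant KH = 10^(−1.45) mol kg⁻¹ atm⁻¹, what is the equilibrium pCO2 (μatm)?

pCO2 = 451 μatm

α₀ = 1 / (1 + K1/[H⁺] + K1K2/[H⁺]²) = 1 / (1 + 10^+2.10 + 10^+1.29)
   = 1 / (1 + 125.89 + 19.498) = 1/146.39 = 0.006831
[CO2*] = α₀ × DIC = 0.006831 × 2.34 = 0.01598 mmol/kg = 15.98 μmol/kg
pCO2 = [CO2*]/KH = 1.598×10^-5 / 3.548×10^-2 = 451 μatm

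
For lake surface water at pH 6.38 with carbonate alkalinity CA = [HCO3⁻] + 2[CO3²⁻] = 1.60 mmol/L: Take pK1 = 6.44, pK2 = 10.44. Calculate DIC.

CA = [HCO3⁻] + 2[CO3²⁻] = (α₁ + 2α₂)·DIC
At pH 6.38: [H⁺]/K1 = 10^0.06 = 1.1482, K2/[H⁺] = 10^-4.06 = 8.7096×10^-5
α₁ = 1/(1 + 1.1482 + 8.7096×10^-5) = 1/2.1482 = 0.4655; α₂ = α₁·K2/[H⁺] = 4.054×10^-5
α₁ + 2α₂ = 0.4656
DIC = CA / (α₁ + 2α₂) = 1.60 / 0.4656 = 3.44 mmol/L

DIC = 3.44 mmol/L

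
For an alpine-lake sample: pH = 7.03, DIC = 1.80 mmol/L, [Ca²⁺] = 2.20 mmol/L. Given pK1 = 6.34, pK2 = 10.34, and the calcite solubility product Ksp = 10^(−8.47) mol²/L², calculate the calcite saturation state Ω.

α₂ = 1 / (1 + [H⁺]/K2 + [H⁺]²/(K1K2)) = 1 / (1 + 10^+3.31 + 10^+2.62)
   = 1 / (1 + 2041.7 + 416.87) = 1/2459.6 = 0.0004066
[CO3²⁻] = α₂ × DIC = 0.0004066 × 1.80 = 0.0007318 mmol/L = 0.7318 μmol/L
Ksp = 10^(−8.47) = 3.388×10^-9
Ω = [Ca²⁺][CO3²⁻]/Ksp = (2.20×10^-3)(7.318×10^-7) / 3.388×10^-9 = 0.475

Ω = 0.475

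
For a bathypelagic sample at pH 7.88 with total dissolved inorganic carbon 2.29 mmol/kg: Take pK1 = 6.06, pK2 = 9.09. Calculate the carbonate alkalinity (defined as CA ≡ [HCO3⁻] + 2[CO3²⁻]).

CA = 2.39 mmol/kg

CA = [HCO3⁻] + 2[CO3²⁻] = (α₁ + 2α₂)·DIC
At pH 7.88: [H⁺]/K1 = 10^-1.82 = 0.015136, K2/[H⁺] = 10^-1.21 = 0.061660
α₁ = 1/(1 + 0.015136 + 0.061660) = 1/1.0768 = 0.9287; α₂ = α₁·K2/[H⁺] = 0.05726
α₁ + 2α₂ = 1.0432
CA = 1.0432 × 2.29 = 2.39 mmol/kg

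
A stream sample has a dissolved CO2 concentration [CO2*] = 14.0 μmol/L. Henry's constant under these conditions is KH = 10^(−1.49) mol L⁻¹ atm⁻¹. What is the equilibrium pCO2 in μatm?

pCO2 = 433 μatm

KH = 10^(−1.49) = 3.236×10^-2 mol L⁻¹ atm⁻¹
pCO2 = [CO2*]/KH = 14.0×10^-6 / 3.236×10^-2 = 4.33×10^-4 atm = 433 μatm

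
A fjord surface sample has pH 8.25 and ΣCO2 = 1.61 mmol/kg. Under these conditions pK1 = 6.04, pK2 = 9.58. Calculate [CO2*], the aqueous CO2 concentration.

α₀ = 1 / (1 + K1/[H⁺] + K1K2/[H⁺]²) = 1 / (1 + 10^+2.21 + 10^+0.88)
   = 1 / (1 + 162.18 + 7.5858) = 1/170.77 = 0.005856
[CO2*] = α₀ × DIC = 0.005856 × 1.61 = 0.00943 mmol/kg = 9.43 μmol/kg

[CO2*] = 9.43 μmol/kg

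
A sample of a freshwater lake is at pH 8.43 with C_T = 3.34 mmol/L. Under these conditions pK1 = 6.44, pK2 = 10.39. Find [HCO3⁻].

[HCO3⁻] = 3.27 mmol/L

α₁ = 1 / (1 + [H⁺]/K1 + K2/[H⁺]) = 1 / (1 + 10^-1.99 + 10^-1.96)
   = 1 / (1 + 0.010233 + 0.010965) = 1/1.0212 = 0.9792
[HCO3⁻] = α₁ × DIC = 0.9792 × 3.34 = 3.27 mmol/L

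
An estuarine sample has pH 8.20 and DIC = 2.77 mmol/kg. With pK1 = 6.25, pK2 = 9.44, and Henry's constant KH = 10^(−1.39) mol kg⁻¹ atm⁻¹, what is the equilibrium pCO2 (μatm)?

pCO2 = 714 μatm

α₀ = 1 / (1 + K1/[H⁺] + K1K2/[H⁺]²) = 1 / (1 + 10^+1.95 + 10^+0.71)
   = 1 / (1 + 89.125 + 5.1286) = 1/95.254 = 0.01050
[CO2*] = α₀ × DIC = 0.01050 × 2.77 = 0.02908 mmol/kg
pCO2 = [CO2*]/KH = 2.908×10^-5 / 4.074×10^-2 = 714 μatm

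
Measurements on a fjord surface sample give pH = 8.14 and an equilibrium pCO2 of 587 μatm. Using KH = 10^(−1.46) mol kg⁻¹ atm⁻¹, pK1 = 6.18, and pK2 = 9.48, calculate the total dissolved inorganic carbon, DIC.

[CO2*] = KH · pCO2 = 10^(−1.46) × 587×10^-6 = 2.035×10^-5 mol/kg
α₀ = 1/(1 + K1/[H⁺] + K1K2/[H⁺]²) = 1/(1 + 10^+1.96 + 10^+0.62) = 0.01038
DIC = [CO2*]/α₀ = 2.035×10^-5 / 0.01038 = 1.96 mmol/kg

DIC = 1.96 mmol/kg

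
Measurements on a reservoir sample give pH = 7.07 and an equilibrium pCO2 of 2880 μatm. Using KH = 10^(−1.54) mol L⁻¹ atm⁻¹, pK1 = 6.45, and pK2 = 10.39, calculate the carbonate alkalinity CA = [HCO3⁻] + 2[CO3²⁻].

[CO2*] = KH · pCO2 = 10^(−1.54) × 2880×10^-6 = 8.306×10^-5 mol/L
α₀ = 1/(1 + K1/[H⁺] + K1K2/[H⁺]²) = 1/(1 + 10^+0.62 + 10^-2.70) = 0.1934
DIC = [CO2*]/α₀ = 8.306×10^-5 / 0.1934 = 0.4295 mmol/L
CA = (α₁ + 2α₂)·DIC = (0.8062 + 2×0.0003859) × 0.4295 = 0.347 mmol/L

CA = 0.347 mmol/L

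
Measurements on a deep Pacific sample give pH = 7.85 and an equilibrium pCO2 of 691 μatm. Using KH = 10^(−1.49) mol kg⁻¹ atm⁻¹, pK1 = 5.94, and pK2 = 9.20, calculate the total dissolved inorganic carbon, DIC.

DIC = 1.92 mmol/kg

[CO2*] = KH · pCO2 = 10^(−1.49) × 691×10^-6 = 2.236×10^-5 mol/kg
α₀ = 1/(1 + K1/[H⁺] + K1K2/[H⁺]²) = 1/(1 + 10^+1.91 + 10^+0.56) = 0.01164
DIC = [CO2*]/α₀ = 2.236×10^-5 / 0.01164 = 1.92 mmol/kg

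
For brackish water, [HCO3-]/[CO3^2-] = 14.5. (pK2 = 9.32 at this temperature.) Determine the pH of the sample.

pH = 8.16

From K2 = [H⁺][CO3^2-]/[HCO3-]:  pH = pK2 − log₁₀([HCO3-]/[CO3^2-])
log₁₀(14.5) = +1.161
pH = 9.32 − (+1.161) = 8.16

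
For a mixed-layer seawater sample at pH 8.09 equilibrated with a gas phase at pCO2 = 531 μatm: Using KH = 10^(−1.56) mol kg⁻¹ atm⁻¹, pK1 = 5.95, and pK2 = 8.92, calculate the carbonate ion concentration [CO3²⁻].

[CO2*] = KH · pCO2 = 10^(−1.56) × 531×10^-6 = 1.462×10^-5 mol/kg
α₀ = 1/(1 + K1/[H⁺] + K1K2/[H⁺]²) = 1/(1 + 10^+2.14 + 10^+1.31) = 0.006271
DIC = [CO2*]/α₀ = 1.462×10^-5 / 0.006271 = 2.332 mmol/kg
[CO3²⁻] = α₂·DIC; α₂ = 0.1280, so [CO3²⁻] = 0.1280 × 2.332 = 0.299 mmol/kg

[CO3²⁻] = 0.299 mmol/kg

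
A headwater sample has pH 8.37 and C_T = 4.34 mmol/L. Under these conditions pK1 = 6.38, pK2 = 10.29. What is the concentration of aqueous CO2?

[CO2*] = 0.0434 mmol/L

α₀ = 1 / (1 + K1/[H⁺] + K1K2/[H⁺]²) = 1 / (1 + 10^+1.99 + 10^+0.07)
   = 1 / (1 + 97.724 + 1.1749) = 1/99.899 = 0.01001
[CO2*] = α₀ × DIC = 0.01001 × 4.34 = 0.0434 mmol/L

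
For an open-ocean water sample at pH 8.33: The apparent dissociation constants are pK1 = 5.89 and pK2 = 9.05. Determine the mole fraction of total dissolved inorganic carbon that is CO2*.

α₀ = 0.00304

α₀ = 1 / (1 + K1/[H⁺] + K1K2/[H⁺]²) = 1 / (1 + 10^+2.44 + 10^+1.72)
   = 1 / (1 + 275.42 + 52.481) = 1/328.90 = 0.003040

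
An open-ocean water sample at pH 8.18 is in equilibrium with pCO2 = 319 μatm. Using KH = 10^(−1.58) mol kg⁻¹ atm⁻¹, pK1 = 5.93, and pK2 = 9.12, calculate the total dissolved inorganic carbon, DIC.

[CO2*] = KH · pCO2 = 10^(−1.58) × 319×10^-6 = 8.391×10^-6 mol/kg
α₀ = 1/(1 + K1/[H⁺] + K1K2/[H⁺]²) = 1/(1 + 10^+2.25 + 10^+1.31) = 0.005019
DIC = [CO2*]/α₀ = 8.391×10^-6 / 0.005019 = 1.67 mmol/kg

DIC = 1.67 mmol/kg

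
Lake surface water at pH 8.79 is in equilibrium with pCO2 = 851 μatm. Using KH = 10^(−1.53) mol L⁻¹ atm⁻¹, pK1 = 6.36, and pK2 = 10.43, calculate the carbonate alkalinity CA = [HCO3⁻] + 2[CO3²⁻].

CA = 7.07 mmol/L

[CO2*] = KH · pCO2 = 10^(−1.53) × 851×10^-6 = 2.511×10^-5 mol/L
α₀ = 1/(1 + K1/[H⁺] + K1K2/[H⁺]²) = 1/(1 + 10^+2.43 + 10^+0.79) = 0.003619
DIC = [CO2*]/α₀ = 2.511×10^-5 / 0.003619 = 6.940 mmol/L
CA = (α₁ + 2α₂)·DIC = (0.9741 + 2×0.02231) × 6.940 = 7.07 mmol/L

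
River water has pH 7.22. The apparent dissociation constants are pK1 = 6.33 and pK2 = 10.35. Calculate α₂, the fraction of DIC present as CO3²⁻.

α₂ = 0.000656

α₂ = 1 / (1 + [H⁺]/K2 + [H⁺]²/(K1K2)) = 1 / (1 + 10^+3.13 + 10^+2.24)
   = 1 / (1 + 1349.0 + 173.78) = 1/1523.7 = 0.0006563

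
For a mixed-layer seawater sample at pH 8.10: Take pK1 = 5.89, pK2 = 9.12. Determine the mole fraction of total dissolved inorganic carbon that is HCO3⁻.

α₁ = 0.908

α₁ = 1 / (1 + [H⁺]/K1 + K2/[H⁺]) = 1 / (1 + 10^-2.21 + 10^-1.02)
   = 1 / (1 + 0.0061660 + 0.095499) = 1/1.1017 = 0.9077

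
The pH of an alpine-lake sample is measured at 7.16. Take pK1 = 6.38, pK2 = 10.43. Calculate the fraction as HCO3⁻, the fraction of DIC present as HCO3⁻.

α₁ = 0.857

α₁ = 1 / (1 + [H⁺]/K1 + K2/[H⁺]) = 1 / (1 + 10^-0.78 + 10^-3.27)
   = 1 / (1 + 0.16596 + 0.00053703) = 1/1.1665 = 0.8573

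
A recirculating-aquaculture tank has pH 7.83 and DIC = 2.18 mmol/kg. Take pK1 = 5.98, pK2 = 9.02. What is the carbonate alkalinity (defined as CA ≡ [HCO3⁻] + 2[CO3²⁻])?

CA = [HCO3⁻] + 2[CO3²⁻] = (α₁ + 2α₂)·DIC
At pH 7.83: [H⁺]/K1 = 10^-1.85 = 0.014125, K2/[H⁺] = 10^-1.19 = 0.064565
α₁ = 1/(1 + 0.014125 + 0.064565) = 1/1.0787 = 0.9270; α₂ = α₁·K2/[H⁺] = 0.05986
α₁ + 2α₂ = 1.0468
CA = 1.0468 × 2.18 = 2.28 mmol/kg

CA = 2.28 mmol/kg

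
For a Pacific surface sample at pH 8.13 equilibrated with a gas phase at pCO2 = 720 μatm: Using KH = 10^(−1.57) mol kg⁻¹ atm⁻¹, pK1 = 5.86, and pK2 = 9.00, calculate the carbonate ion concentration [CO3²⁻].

[CO2*] = KH · pCO2 = 10^(−1.57) × 720×10^-6 = 1.938×10^-5 mol/kg
α₀ = 1/(1 + K1/[H⁺] + K1K2/[H⁺]²) = 1/(1 + 10^+2.27 + 10^+1.40) = 0.004710
DIC = [CO2*]/α₀ = 1.938×10^-5 / 0.004710 = 4.115 mmol/kg
[CO3²⁻] = α₂·DIC; α₂ = 0.1183, so [CO3²⁻] = 0.1183 × 4.115 = 0.487 mmol/kg

[CO3²⁻] = 0.487 mmol/kg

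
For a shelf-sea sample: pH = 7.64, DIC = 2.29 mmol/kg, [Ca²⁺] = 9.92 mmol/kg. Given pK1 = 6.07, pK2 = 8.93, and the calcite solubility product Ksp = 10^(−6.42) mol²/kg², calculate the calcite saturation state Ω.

α₂ = 1 / (1 + [H⁺]/K2 + [H⁺]²/(K1K2)) = 1 / (1 + 10^+1.29 + 10^-0.28)
   = 1 / (1 + 19.498 + 0.52481) = 1/21.023 = 0.04757
[CO3²⁻] = α₂ × DIC = 0.04757 × 2.29 = 0.1089 mmol/kg
Ksp = 10^(−6.42) = 3.802×10^-7
Ω = [Ca²⁺][CO3²⁻]/Ksp = (9.92×10^-3)(1.089×10^-4) / 3.802×10^-7 = 2.84

Ω = 2.84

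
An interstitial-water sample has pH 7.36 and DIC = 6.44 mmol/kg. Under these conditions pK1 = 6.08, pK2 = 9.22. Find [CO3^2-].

α₂ = 1 / (1 + [H⁺]/K2 + [H⁺]²/(K1K2)) = 1 / (1 + 10^+1.86 + 10^+0.58)
   = 1 / (1 + 72.444 + 3.8019) = 1/77.245 = 0.01295
[CO3²⁻] = α₂ × DIC = 0.01295 × 6.44 = 0.0834 mmol/kg

[CO3²⁻] = 0.0834 mmol/kg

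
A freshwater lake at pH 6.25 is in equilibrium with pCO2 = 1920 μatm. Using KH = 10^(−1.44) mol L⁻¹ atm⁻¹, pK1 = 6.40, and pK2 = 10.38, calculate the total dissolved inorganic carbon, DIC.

DIC = 0.119 mmol/L

[CO2*] = KH · pCO2 = 10^(−1.44) × 1920×10^-6 = 6.971×10^-5 mol/L
α₀ = 1/(1 + K1/[H⁺] + K1K2/[H⁺]²) = 1/(1 + 10^-0.15 + 10^-4.28) = 0.5855
DIC = [CO2*]/α₀ = 6.971×10^-5 / 0.5855 = 0.119 mmol/L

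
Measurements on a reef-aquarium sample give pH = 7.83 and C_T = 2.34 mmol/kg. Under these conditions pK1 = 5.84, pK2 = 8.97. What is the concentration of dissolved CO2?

[CO2*] = 0.0221 mmol/kg

α₀ = 1 / (1 + K1/[H⁺] + K1K2/[H⁺]²) = 1 / (1 + 10^+1.99 + 10^+0.85)
   = 1 / (1 + 97.724 + 7.0795) = 1/105.80 = 0.009452
[CO2*] = α₀ × DIC = 0.009452 × 2.34 = 0.0221 mmol/kg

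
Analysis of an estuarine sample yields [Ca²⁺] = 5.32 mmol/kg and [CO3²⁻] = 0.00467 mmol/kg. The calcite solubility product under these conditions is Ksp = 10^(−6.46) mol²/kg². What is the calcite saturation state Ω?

Ω = 0.0717

Ksp = 10^(−6.46) = 3.467×10^-7
Ω = [Ca²⁺][CO3²⁻]/Ksp = (5.32×10^-3)(0.00467×10^-3) / 3.467×10^-7 = 0.0717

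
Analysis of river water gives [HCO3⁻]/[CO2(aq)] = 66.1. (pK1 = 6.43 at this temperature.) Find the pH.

pH = 8.25

From K1 = [H⁺][HCO3⁻]/[CO2(aq)]:  pH = pK1 + log₁₀([HCO3⁻]/[CO2(aq)])
log₁₀(66.1) = +1.820
pH = 6.43 + (+1.820) = 8.25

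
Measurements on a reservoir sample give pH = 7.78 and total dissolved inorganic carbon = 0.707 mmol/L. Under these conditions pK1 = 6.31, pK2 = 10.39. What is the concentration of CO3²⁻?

α₂ = 1 / (1 + [H⁺]/K2 + [H⁺]²/(K1K2)) = 1 / (1 + 10^+2.61 + 10^+1.14)
   = 1 / (1 + 407.38 + 13.804) = 1/422.18 = 0.002369
[CO3²⁻] = α₂ × DIC = 0.002369 × 0.707 = 0.00167 mmol/L = 1.67 μmol/L

[CO3²⁻] = 1.67 μmol/L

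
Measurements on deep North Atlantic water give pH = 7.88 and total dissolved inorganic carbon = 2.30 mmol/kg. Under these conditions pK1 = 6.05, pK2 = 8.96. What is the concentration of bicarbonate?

α₁ = 1 / (1 + [H⁺]/K1 + K2/[H⁺]) = 1 / (1 + 10^-1.83 + 10^-1.08)
   = 1 / (1 + 0.014791 + 0.083176) = 1/1.0980 = 0.9108
[HCO3⁻] = α₁ × DIC = 0.9108 × 2.30 = 2.09 mmol/kg

[HCO3⁻] = 2.09 mmol/kg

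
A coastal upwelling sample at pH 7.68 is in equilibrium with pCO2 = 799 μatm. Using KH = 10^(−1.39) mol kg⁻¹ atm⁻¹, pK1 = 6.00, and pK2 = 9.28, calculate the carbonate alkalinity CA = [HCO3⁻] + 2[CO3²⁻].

[CO2*] = KH · pCO2 = 10^(−1.39) × 799×10^-6 = 3.255×10^-5 mol/kg
α₀ = 1/(1 + K1/[H⁺] + K1K2/[H⁺]²) = 1/(1 + 10^+1.68 + 10^+0.08) = 0.01997
DIC = [CO2*]/α₀ = 3.255×10^-5 / 0.01997 = 1.630 mmol/kg
CA = (α₁ + 2α₂)·DIC = (0.9560 + 2×0.02401) × 1.630 = 1.64 mmol/kg

CA = 1.64 mmol/kg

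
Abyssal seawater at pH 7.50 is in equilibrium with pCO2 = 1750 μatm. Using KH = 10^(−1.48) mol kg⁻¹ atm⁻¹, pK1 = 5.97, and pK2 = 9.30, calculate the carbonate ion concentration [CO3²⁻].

[CO2*] = KH · pCO2 = 10^(−1.48) × 1750×10^-6 = 5.795×10^-5 mol/kg
α₀ = 1/(1 + K1/[H⁺] + K1K2/[H⁺]²) = 1/(1 + 10^+1.53 + 10^-0.27) = 0.02823
DIC = [CO2*]/α₀ = 5.795×10^-5 / 0.02823 = 2.053 mmol/kg
[CO3²⁻] = α₂·DIC; α₂ = 0.01516, so [CO3²⁻] = 0.01516 × 2.053 = 0.0311 mmol/kg

[CO3²⁻] = 0.0311 mmol/kg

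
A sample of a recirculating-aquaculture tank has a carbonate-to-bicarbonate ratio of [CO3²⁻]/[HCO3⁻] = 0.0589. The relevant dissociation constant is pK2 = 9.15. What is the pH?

From K2 = [H⁺][CO3²⁻]/[HCO3⁻]:  pH = pK2 + log₁₀([CO3²⁻]/[HCO3⁻])
log₁₀(0.0589) = -1.230
pH = 9.15 + (-1.230) = 7.92

pH = 7.92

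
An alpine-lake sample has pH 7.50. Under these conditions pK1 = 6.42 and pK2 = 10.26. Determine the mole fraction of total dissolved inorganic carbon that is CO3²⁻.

α₂ = 0.00160

α₂ = 1 / (1 + [H⁺]/K2 + [H⁺]²/(K1K2)) = 1 / (1 + 10^+2.76 + 10^+1.68)
   = 1 / (1 + 575.44 + 47.863) = 1/624.30 = 0.001602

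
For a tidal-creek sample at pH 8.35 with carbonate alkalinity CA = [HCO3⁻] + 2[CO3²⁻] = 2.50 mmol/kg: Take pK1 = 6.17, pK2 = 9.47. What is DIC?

DIC = 2.35 mmol/kg

CA = [HCO3⁻] + 2[CO3²⁻] = (α₁ + 2α₂)·DIC
At pH 8.35: [H⁺]/K1 = 10^-2.18 = 0.0066069, K2/[H⁺] = 10^-1.12 = 0.075858
α₁ = 1/(1 + 0.0066069 + 0.075858) = 1/1.0825 = 0.9238; α₂ = α₁·K2/[H⁺] = 0.07008
α₁ + 2α₂ = 1.0640
DIC = CA / (α₁ + 2α₂) = 2.50 / 1.0640 = 2.35 mmol/kg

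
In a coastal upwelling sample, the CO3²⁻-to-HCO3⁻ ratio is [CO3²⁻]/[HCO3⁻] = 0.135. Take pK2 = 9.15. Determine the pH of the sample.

From K2 = [H⁺][CO3²⁻]/[HCO3⁻]:  pH = pK2 + log₁₀([CO3²⁻]/[HCO3⁻])
log₁₀(0.135) = -0.870
pH = 9.15 + (-0.870) = 8.28

pH = 8.28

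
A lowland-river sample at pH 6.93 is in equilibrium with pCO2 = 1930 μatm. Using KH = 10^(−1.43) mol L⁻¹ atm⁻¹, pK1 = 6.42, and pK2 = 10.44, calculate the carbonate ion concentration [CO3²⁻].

[CO2*] = KH · pCO2 = 10^(−1.43) × 1930×10^-6 = 7.171×10^-5 mol/L
α₀ = 1/(1 + K1/[H⁺] + K1K2/[H⁺]²) = 1/(1 + 10^+0.51 + 10^-3.00) = 0.2360
DIC = [CO2*]/α₀ = 7.171×10^-5 / 0.2360 = 0.3038 mmol/L
[CO3²⁻] = α₂·DIC; α₂ = 0.0002360, so [CO3²⁻] = 0.0002360 × 0.3038 = 7.17×10^-5 mmol/L = 0.0717 μmol/L

[CO3²⁻] = 0.0717 μmol/L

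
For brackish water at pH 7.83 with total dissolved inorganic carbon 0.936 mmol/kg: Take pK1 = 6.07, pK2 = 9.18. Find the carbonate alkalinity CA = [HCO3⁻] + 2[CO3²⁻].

CA = [HCO3⁻] + 2[CO3²⁻] = (α₁ + 2α₂)·DIC
At pH 7.83: [H⁺]/K1 = 10^-1.76 = 0.017378, K2/[H⁺] = 10^-1.35 = 0.044668
α₁ = 1/(1 + 0.017378 + 0.044668) = 1/1.0620 = 0.9416; α₂ = α₁·K2/[H⁺] = 0.04206
α₁ + 2α₂ = 1.0257
CA = 1.0257 × 0.936 = 0.960 mmol/kg

CA = 0.960 mmol/kg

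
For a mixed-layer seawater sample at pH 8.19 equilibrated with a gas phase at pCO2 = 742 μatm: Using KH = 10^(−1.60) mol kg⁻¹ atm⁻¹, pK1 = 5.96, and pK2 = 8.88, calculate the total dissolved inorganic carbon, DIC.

[CO2*] = KH · pCO2 = 10^(−1.60) × 742×10^-6 = 1.864×10^-5 mol/kg
α₀ = 1/(1 + K1/[H⁺] + K1K2/[H⁺]²) = 1/(1 + 10^+2.23 + 10^+1.54) = 0.004866
DIC = [CO2*]/α₀ = 1.864×10^-5 / 0.004866 = 3.83 mmol/kg

DIC = 3.83 mmol/kg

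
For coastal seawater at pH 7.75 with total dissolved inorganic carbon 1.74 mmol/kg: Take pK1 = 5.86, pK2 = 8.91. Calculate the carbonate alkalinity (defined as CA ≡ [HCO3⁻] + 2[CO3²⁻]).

CA = [HCO3⁻] + 2[CO3²⁻] = (α₁ + 2α₂)·DIC
At pH 7.75: [H⁺]/K1 = 10^-1.89 = 0.012882, K2/[H⁺] = 10^-1.16 = 0.069183
α₁ = 1/(1 + 0.012882 + 0.069183) = 1/1.0821 = 0.9242; α₂ = α₁·K2/[H⁺] = 0.06394
α₁ + 2α₂ = 1.0520
CA = 1.0520 × 1.74 = 1.83 mmol/kg

CA = 1.83 mmol/kg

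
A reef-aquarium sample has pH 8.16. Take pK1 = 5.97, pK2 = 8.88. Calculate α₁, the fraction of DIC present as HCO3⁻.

α₁ = 1 / (1 + [H⁺]/K1 + K2/[H⁺]) = 1 / (1 + 10^-2.19 + 10^-0.72)
   = 1 / (1 + 0.0064565 + 0.19055) = 1/1.1970 = 0.8354

α₁ = 0.835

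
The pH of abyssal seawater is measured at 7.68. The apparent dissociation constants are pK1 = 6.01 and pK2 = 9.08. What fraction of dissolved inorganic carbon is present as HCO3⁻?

α₁ = 0.942

α₁ = 1 / (1 + [H⁺]/K1 + K2/[H⁺]) = 1 / (1 + 10^-1.67 + 10^-1.40)
   = 1 / (1 + 0.021380 + 0.039811) = 1/1.0612 = 0.9423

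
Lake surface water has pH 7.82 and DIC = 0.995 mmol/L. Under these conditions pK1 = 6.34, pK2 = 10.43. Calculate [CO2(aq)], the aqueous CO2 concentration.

α₀ = 1 / (1 + K1/[H⁺] + K1K2/[H⁺]²) = 1 / (1 + 10^+1.48 + 10^-1.13)
   = 1 / (1 + 30.200 + 0.074131) = 1/31.274 = 0.03198
[CO2*] = α₀ × DIC = 0.03198 × 0.995 = 0.0318 mmol/L

[CO2*] = 0.0318 mmol/L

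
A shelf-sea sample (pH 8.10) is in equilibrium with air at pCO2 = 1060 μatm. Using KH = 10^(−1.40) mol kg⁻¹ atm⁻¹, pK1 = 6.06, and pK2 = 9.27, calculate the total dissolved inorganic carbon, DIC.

DIC = 4.98 mmol/kg

[CO2*] = KH · pCO2 = 10^(−1.40) × 1060×10^-6 = 4.220×10^-5 mol/kg
α₀ = 1/(1 + K1/[H⁺] + K1K2/[H⁺]²) = 1/(1 + 10^+2.04 + 10^+0.87) = 0.008470
DIC = [CO2*]/α₀ = 4.220×10^-5 / 0.008470 = 4.98 mmol/kg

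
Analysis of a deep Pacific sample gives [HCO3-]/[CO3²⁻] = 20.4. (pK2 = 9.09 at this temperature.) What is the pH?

pH = 7.78

From K2 = [H⁺][CO3²⁻]/[HCO3-]:  pH = pK2 − log₁₀([HCO3-]/[CO3²⁻])
log₁₀(20.4) = +1.310
pH = 9.09 − (+1.310) = 7.78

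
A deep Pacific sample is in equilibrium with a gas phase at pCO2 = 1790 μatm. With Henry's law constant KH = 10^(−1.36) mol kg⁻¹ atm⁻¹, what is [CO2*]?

KH = 10^(−1.36) = 4.365×10^-2 mol kg⁻¹ atm⁻¹
[CO2*] = KH · pCO2 = 4.365×10^-2 × 1790×10^-6 atm = 7.81×10^-5 mol/kg

[CO2*] = 78.1 μmol/kg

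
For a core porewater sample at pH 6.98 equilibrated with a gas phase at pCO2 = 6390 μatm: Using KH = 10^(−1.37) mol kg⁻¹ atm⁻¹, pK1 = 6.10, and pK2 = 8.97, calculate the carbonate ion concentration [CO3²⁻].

[CO2*] = KH · pCO2 = 10^(−1.37) × 6390×10^-6 = 2.726×10^-4 mol/kg
α₀ = 1/(1 + K1/[H⁺] + K1K2/[H⁺]²) = 1/(1 + 10^+0.88 + 10^-1.11) = 0.1154
DIC = [CO2*]/α₀ = 2.726×10^-4 / 0.1154 = 2.362 mmol/kg
[CO3²⁻] = α₂·DIC; α₂ = 0.008960, so [CO3²⁻] = 0.008960 × 2.362 = 0.0212 mmol/kg

[CO3²⁻] = 0.0212 mmol/kg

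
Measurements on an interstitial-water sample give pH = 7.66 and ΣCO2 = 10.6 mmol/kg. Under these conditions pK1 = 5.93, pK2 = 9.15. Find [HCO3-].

[HCO3⁻] = 10.1 mmol/kg

α₁ = 1 / (1 + [H⁺]/K1 + K2/[H⁺]) = 1 / (1 + 10^-1.73 + 10^-1.49)
   = 1 / (1 + 0.018621 + 0.032359) = 1/1.0510 = 0.9515
[HCO3⁻] = α₁ × DIC = 0.9515 × 10.6 = 10.1 mmol/kg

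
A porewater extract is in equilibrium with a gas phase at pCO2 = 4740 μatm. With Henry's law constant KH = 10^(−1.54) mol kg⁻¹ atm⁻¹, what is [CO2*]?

[CO2*] = 137 μmol/kg

KH = 10^(−1.54) = 2.884×10^-2 mol kg⁻¹ atm⁻¹
[CO2*] = KH · pCO2 = 2.884×10^-2 × 4740×10^-6 atm = 1.37×10^-4 mol/kg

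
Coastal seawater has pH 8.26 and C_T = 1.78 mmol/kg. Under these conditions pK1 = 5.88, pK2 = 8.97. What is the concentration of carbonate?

[CO3²⁻] = 0.289 mmol/kg

α₂ = 1 / (1 + [H⁺]/K2 + [H⁺]²/(K1K2)) = 1 / (1 + 10^+0.71 + 10^-1.67)
   = 1 / (1 + 5.1286 + 0.021380) = 1/6.1500 = 0.1626
[CO3²⁻] = α₂ × DIC = 0.1626 × 1.78 = 0.289 mmol/kg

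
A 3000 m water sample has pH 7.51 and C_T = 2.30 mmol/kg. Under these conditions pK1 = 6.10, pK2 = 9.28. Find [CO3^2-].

[CO3²⁻] = 0.0370 mmol/kg

α₂ = 1 / (1 + [H⁺]/K2 + [H⁺]²/(K1K2)) = 1 / (1 + 10^+1.77 + 10^+0.36)
   = 1 / (1 + 58.884 + 2.2909) = 1/62.175 = 0.01608
[CO3²⁻] = α₂ × DIC = 0.01608 × 2.30 = 0.0370 mmol/kg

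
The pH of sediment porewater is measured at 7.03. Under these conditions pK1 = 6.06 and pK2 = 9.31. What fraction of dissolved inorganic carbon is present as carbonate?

α₂ = 1 / (1 + [H⁺]/K2 + [H⁺]²/(K1K2)) = 1 / (1 + 10^+2.28 + 10^+1.31)
   = 1 / (1 + 190.55 + 20.417) = 1/211.96 = 0.004718

α₂ = 0.00472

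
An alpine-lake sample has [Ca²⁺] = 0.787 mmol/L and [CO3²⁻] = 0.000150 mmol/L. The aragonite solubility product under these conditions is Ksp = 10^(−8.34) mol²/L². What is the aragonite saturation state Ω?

Ω = 0.0258

Ksp = 10^(−8.34) = 4.571×10^-9
Ω = [Ca²⁺][CO3²⁻]/Ksp = (0.787×10^-3)(0.000150×10^-3) / 4.571×10^-9 = 0.0258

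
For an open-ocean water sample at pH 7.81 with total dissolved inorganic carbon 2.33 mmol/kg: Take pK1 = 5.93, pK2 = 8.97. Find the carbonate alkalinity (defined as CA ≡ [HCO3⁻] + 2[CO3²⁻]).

CA = 2.45 mmol/kg

CA = [HCO3⁻] + 2[CO3²⁻] = (α₁ + 2α₂)·DIC
At pH 7.81: [H⁺]/K1 = 10^-1.88 = 0.013183, K2/[H⁺] = 10^-1.16 = 0.069183
α₁ = 1/(1 + 0.013183 + 0.069183) = 1/1.0824 = 0.9239; α₂ = α₁·K2/[H⁺] = 0.06392
α₁ + 2α₂ = 1.0517
CA = 1.0517 × 2.33 = 2.45 mmol/kg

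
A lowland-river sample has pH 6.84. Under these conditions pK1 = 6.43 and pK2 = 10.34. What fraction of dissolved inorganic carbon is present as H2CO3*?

α₀ = 1 / (1 + K1/[H⁺] + K1K2/[H⁺]²) = 1 / (1 + 10^+0.41 + 10^-3.09)
   = 1 / (1 + 2.5704 + 0.00081283) = 1/3.5712 = 0.2800

α₀ = 0.280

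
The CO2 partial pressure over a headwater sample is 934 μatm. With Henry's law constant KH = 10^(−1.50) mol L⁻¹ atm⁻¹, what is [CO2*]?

KH = 10^(−1.50) = 3.162×10^-2 mol L⁻¹ atm⁻¹
[CO2*] = KH · pCO2 = 3.162×10^-2 × 934×10^-6 atm = 2.95×10^-5 mol/L

[CO2*] = 29.5 μmol/L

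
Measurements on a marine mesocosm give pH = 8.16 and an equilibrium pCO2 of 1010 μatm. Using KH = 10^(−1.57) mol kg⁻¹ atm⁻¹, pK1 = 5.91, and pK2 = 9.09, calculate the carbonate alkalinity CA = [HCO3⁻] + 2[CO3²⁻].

[CO2*] = KH · pCO2 = 10^(−1.57) × 1010×10^-6 = 2.718×10^-5 mol/kg
α₀ = 1/(1 + K1/[H⁺] + K1K2/[H⁺]²) = 1/(1 + 10^+2.25 + 10^+1.32) = 0.005007
DIC = [CO2*]/α₀ = 2.718×10^-5 / 0.005007 = 5.429 mmol/kg
CA = (α₁ + 2α₂)·DIC = (0.8904 + 2×0.1046) × 5.429 = 5.97 mmol/kg

CA = 5.97 mmol/kg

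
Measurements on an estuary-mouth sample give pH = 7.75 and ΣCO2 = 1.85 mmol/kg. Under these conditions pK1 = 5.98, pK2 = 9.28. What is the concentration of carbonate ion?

[CO3²⁻] = 0.0522 mmol/kg

α₂ = 1 / (1 + [H⁺]/K2 + [H⁺]²/(K1K2)) = 1 / (1 + 10^+1.53 + 10^-0.24)
   = 1 / (1 + 33.884 + 0.57544) = 1/35.460 = 0.02820
[CO3²⁻] = α₂ × DIC = 0.02820 × 1.85 = 0.0522 mmol/kg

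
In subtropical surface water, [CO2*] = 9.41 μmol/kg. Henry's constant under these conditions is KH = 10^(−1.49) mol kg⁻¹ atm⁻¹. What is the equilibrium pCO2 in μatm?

KH = 10^(−1.49) = 3.236×10^-2 mol kg⁻¹ atm⁻¹
pCO2 = [CO2*]/KH = 9.41×10^-6 / 3.236×10^-2 = 2.91×10^-4 atm = 291 μatm

pCO2 = 291 μatm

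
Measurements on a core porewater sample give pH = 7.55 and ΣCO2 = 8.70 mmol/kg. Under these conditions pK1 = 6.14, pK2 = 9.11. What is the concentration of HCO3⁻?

[HCO3⁻] = 8.16 mmol/kg

α₁ = 1 / (1 + [H⁺]/K1 + K2/[H⁺]) = 1 / (1 + 10^-1.41 + 10^-1.56)
   = 1 / (1 + 0.038905 + 0.027542) = 1/1.0664 = 0.9377
[HCO3⁻] = α₁ × DIC = 0.9377 × 8.70 = 8.16 mmol/kg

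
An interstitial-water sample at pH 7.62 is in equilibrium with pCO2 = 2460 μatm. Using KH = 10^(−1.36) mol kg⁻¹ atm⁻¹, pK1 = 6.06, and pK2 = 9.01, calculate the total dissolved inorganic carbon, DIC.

[CO2*] = KH · pCO2 = 10^(−1.36) × 2460×10^-6 = 1.074×10^-4 mol/kg
α₀ = 1/(1 + K1/[H⁺] + K1K2/[H⁺]²) = 1/(1 + 10^+1.56 + 10^+0.17) = 0.02578
DIC = [CO2*]/α₀ = 1.074×10^-4 / 0.02578 = 4.17 mmol/kg

DIC = 4.17 mmol/kg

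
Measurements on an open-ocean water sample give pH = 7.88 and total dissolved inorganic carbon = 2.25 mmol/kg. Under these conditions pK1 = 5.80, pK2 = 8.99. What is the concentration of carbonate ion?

α₂ = 1 / (1 + [H⁺]/K2 + [H⁺]²/(K1K2)) = 1 / (1 + 10^+1.11 + 10^-0.97)
   = 1 / (1 + 12.882 + 0.10715) = 1/13.990 = 0.07148
[CO3²⁻] = α₂ × DIC = 0.07148 × 2.25 = 0.161 mmol/kg

[CO3²⁻] = 0.161 mmol/kg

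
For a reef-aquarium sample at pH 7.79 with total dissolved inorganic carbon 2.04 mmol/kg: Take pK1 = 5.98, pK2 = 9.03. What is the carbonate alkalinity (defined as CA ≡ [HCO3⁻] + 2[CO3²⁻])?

CA = 2.12 mmol/kg

CA = [HCO3⁻] + 2[CO3²⁻] = (α₁ + 2α₂)·DIC
At pH 7.79: [H⁺]/K1 = 10^-1.81 = 0.015488, K2/[H⁺] = 10^-1.24 = 0.057544
α₁ = 1/(1 + 0.015488 + 0.057544) = 1/1.0730 = 0.9319; α₂ = α₁·K2/[H⁺] = 0.05363
α₁ + 2α₂ = 1.0392
CA = 1.0392 × 2.04 = 2.12 mmol/kg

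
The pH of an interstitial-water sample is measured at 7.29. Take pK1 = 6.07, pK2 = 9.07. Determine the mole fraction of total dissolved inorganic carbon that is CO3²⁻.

α₂ = 1 / (1 + [H⁺]/K2 + [H⁺]²/(K1K2)) = 1 / (1 + 10^+1.78 + 10^+0.56)
   = 1 / (1 + 60.256 + 3.6308) = 1/64.887 = 0.01541

α₂ = 0.0154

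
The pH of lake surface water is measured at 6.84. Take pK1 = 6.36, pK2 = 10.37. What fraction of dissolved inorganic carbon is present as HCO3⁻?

α₁ = 1 / (1 + [H⁺]/K1 + K2/[H⁺]) = 1 / (1 + 10^-0.48 + 10^-3.53)
   = 1 / (1 + 0.33113 + 0.00029512) = 1/1.3314 = 0.7511

α₁ = 0.751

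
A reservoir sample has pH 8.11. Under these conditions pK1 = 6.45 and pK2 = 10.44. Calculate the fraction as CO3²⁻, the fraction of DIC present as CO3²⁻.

α₂ = 0.00456

α₂ = 1 / (1 + [H⁺]/K2 + [H⁺]²/(K1K2)) = 1 / (1 + 10^+2.33 + 10^+0.67)
   = 1 / (1 + 213.80 + 4.6774) = 1/219.47 = 0.004556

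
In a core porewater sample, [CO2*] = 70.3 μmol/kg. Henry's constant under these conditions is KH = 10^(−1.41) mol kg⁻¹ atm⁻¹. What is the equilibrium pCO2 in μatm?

KH = 10^(−1.41) = 3.890×10^-2 mol kg⁻¹ atm⁻¹
pCO2 = [CO2*]/KH = 70.3×10^-6 / 3.890×10^-2 = 1.81×10^-3 atm = 1810 μatm

pCO2 = 1810 μatm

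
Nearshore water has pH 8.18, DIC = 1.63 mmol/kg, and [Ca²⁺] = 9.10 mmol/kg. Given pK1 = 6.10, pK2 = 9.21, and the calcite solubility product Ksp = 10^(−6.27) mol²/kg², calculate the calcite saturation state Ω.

α₂ = 1 / (1 + [H⁺]/K2 + [H⁺]²/(K1K2)) = 1 / (1 + 10^+1.03 + 10^-1.05)
   = 1 / (1 + 10.715 + 0.089125) = 1/11.804 = 0.08471
[CO3²⁻] = α₂ × DIC = 0.08471 × 1.63 = 0.1381 mmol/kg
Ksp = 10^(−6.27) = 5.370×10^-7
Ω = [Ca²⁺][CO3²⁻]/Ksp = (9.10×10^-3)(1.381×10^-4) / 5.370×10^-7 = 2.34

Ω = 2.34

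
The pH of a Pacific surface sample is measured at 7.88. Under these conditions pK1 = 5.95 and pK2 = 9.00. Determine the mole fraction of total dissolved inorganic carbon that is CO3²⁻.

α₂ = 1 / (1 + [H⁺]/K2 + [H⁺]²/(K1K2)) = 1 / (1 + 10^+1.12 + 10^-0.81)
   = 1 / (1 + 13.183 + 0.15488) = 1/14.337 = 0.06975

α₂ = 0.0697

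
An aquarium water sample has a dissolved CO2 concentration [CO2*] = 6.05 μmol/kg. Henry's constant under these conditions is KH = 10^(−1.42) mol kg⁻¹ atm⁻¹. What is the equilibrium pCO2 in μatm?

KH = 10^(−1.42) = 3.802×10^-2 mol kg⁻¹ atm⁻¹
pCO2 = [CO2*]/KH = 6.05×10^-6 / 3.802×10^-2 = 1.59×10^-4 atm = 159 μatm

pCO2 = 159 μatm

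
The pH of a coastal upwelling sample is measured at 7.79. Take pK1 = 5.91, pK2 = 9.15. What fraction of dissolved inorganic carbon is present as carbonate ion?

α₂ = 0.0413

α₂ = 1 / (1 + [H⁺]/K2 + [H⁺]²/(K1K2)) = 1 / (1 + 10^+1.36 + 10^-0.52)
   = 1 / (1 + 22.909 + 0.30200) = 1/24.211 = 0.04130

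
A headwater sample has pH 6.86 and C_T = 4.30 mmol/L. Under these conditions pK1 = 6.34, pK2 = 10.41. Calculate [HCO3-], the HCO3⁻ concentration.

α₁ = 1 / (1 + [H⁺]/K1 + K2/[H⁺]) = 1 / (1 + 10^-0.52 + 10^-3.55)
   = 1 / (1 + 0.30200 + 0.00028184) = 1/1.3023 = 0.7679
[HCO3⁻] = α₁ × DIC = 0.7679 × 4.30 = 3.30 mmol/L

[HCO3⁻] = 3.30 mmol/L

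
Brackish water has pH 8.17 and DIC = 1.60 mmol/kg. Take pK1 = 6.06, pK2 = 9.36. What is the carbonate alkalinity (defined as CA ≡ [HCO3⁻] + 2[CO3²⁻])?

CA = [HCO3⁻] + 2[CO3²⁻] = (α₁ + 2α₂)·DIC
At pH 8.17: [H⁺]/K1 = 10^-2.11 = 0.0077625, K2/[H⁺] = 10^-1.19 = 0.064565
α₁ = 1/(1 + 0.0077625 + 0.064565) = 1/1.0723 = 0.9326; α₂ = α₁·K2/[H⁺] = 0.06021
α₁ + 2α₂ = 1.0530
CA = 1.0530 × 1.60 = 1.68 mmol/kg

CA = 1.68 mmol/kg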